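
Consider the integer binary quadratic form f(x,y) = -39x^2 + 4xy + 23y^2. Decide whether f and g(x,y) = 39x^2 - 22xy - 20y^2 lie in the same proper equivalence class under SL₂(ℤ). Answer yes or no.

D₁ = 3604, D₂ = 3604
river cycle of f (length 10): (23, 42, -20), (-20, 38, 27), (27, 16, -31), (-31, 46, 12), (12, 50, -23), (-23, 42, 20), (20, 38, -27), (-27, 16, 31), (31, 46, -12), (-12, 50, 23)
river cycle of g (length 6): (-20, 22, 39), (39, 56, -3), (-3, 58, 20), (20, 22, -39), (-39, 56, 3), (3, 58, -20)
cycles differ ⇒ inequivalent

no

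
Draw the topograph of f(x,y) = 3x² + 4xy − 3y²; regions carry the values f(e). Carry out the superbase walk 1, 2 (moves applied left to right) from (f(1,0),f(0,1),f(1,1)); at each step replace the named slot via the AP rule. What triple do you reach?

start (3,-3,4) = (f(1,0),f(0,1),f(1,1))
replace slot 1: 2·((-3)+4) − 3 = -1 → (-1,-3,4)
replace slot 2: 2·((-1)+4) − (-3) = 9 → (-1,9,4)

-1,9,4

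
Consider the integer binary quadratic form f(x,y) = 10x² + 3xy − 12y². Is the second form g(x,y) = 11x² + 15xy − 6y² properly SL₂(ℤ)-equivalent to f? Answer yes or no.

D₁ = 489, D₂ = 489
river cycle of f (length 22): (-12, 21, 1), (1, 21, -12), (-12, 3, 10), (10, 17, -5), (-5, 13, 16), (16, 19, -2), (-2, 21, 6), (6, 15, -11), (-11, 7, 10), (10, 13, -8), … (12 more)
river cycle of g (length 22): (-6, 21, 2), (2, 19, -16), (-16, 13, 5), (5, 17, -10), (-10, 3, 12), (12, 21, -1), (-1, 21, 12), (12, 3, -10), (-10, 17, 5), (5, 13, -16), … (12 more)
cycles differ ⇒ inequivalent

no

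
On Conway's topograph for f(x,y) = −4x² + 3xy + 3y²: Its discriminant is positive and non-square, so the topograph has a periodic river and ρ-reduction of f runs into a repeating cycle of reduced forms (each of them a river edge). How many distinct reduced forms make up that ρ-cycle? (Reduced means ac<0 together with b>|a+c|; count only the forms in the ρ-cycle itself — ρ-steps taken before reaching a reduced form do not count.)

D = 57, ⌊√D⌋ = 7
river: ρ → (3,3,-4)
river: ρ → (-4,5,2)
river: ρ → (2,7,-1)
river: ρ → (-1,7,2)
river: ρ → (2,5,-4)
river: ρ → (-4,3,3)
ρ-cycle length = 6 (tail of 0 descent steps not counted)

6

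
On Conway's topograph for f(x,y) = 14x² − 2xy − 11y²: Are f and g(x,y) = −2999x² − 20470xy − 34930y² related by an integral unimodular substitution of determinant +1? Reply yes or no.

D₁ = 620, D₂ = 620
river cycle of f (length 4): (-11, 24, 1), (1, 24, -11), (-11, 20, 5), (5, 20, -11)
river cycle of g (length 4): (-11, 24, 1), (1, 24, -11), (-11, 20, 5), (5, 20, -11)
cycles coincide ⇒ equivalent

yes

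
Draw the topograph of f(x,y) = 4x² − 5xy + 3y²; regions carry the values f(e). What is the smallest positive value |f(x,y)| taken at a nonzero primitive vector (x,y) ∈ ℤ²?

translate: b→3 (≡-5 mod 8), so (4,-5,3)→(4,3,2)
flip: (4,3,2)→(2,-3,4)
translate: b→1 (≡-3 mod 4), so (2,-3,4)→(2,1,3)
reduced (well bottom): (2,1,3) with a≤c, −a<b≤a
well minimum = a = 2

2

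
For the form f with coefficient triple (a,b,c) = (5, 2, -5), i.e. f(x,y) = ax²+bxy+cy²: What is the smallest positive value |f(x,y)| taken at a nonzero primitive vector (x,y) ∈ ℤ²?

river: ρ → (-5,8,2)
river: ρ → (2,8,-5)
river: ρ → (-5,2,5)
river: ρ → (5,8,-2)
river: ρ → (-2,8,5)
river: ρ → (5,2,-5)
closes: descent 0, river 6
min |a| on river = 2

2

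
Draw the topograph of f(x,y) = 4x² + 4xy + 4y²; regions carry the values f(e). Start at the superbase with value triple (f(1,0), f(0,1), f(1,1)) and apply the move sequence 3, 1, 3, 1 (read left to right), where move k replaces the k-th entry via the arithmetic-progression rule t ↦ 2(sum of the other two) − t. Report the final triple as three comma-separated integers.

start (4,4,12) = (f(1,0),f(0,1),f(1,1))
replace slot 3: 2·(4+4) − 12 = 4 → (4,4,4)
replace slot 1: 2·(4+4) − 4 = 12 → (12,4,4)
replace slot 3: 2·(12+4) − 4 = 28 → (12,4,28)
replace slot 1: 2·(4+28) − 12 = 52 → (52,4,28)

52,4,28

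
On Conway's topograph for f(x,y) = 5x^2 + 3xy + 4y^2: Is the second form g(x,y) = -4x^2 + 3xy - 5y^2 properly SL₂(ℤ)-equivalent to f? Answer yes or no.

D₁ = -71, D₂ = -71
f: flip: (5,3,4)→(4,-3,5)
f: reduced (well bottom): (4,-3,5) with a≤c, −a<b≤a
g is negative-definite; reduce −g:
−g: reduced (well bottom): (4,-3,5) with a≤c, −a<b≤a
flip sign back: reduced form of g is (-4,3,-5)
reduced forms (4, -3, 5) vs (-4, 3, -5) ⇒ inequivalent

no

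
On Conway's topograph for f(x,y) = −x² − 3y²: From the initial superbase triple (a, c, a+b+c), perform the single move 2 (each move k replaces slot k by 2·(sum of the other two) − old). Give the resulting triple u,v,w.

start (-1,-3,-4) = (f(1,0),f(0,1),f(1,1))
replace slot 2: 2·((-1)+(-4)) − (-3) = -7 → (-1,-7,-4)

-1,-7,-4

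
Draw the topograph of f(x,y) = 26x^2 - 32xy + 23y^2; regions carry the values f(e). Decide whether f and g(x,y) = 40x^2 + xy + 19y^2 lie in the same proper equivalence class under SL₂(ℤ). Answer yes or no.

D₁ = -1368, D₂ = -3039
discriminants differ ⇒ not SL₂(ℤ)-equivalent

no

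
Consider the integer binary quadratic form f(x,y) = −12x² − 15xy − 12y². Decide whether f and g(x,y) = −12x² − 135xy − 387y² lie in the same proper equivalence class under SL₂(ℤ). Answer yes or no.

D₁ = -351, D₂ = -351
f is negative-definite; reduce −f:
−f: translate: b→-9 (≡15 mod 24), so (12,15,12)→(12,-9,9)
−f: flip: (12,-9,9)→(9,9,12)
−f: reduced (well bottom): (9,9,12) with a≤c, −a<b≤a
flip sign back: reduced form of f is (-9,-9,-12)
g is negative-definite; reduce −g:
−g: translate: b→-9 (≡135 mod 24), so (12,135,387)→(12,-9,9)
−g: flip: (12,-9,9)→(9,9,12)
−g: reduced (well bottom): (9,9,12) with a≤c, −a<b≤a
flip sign back: reduced form of g is (-9,-9,-12)
reduced forms (-9, -9, -12) vs (-9, -9, -12) ⇒ equivalent

yes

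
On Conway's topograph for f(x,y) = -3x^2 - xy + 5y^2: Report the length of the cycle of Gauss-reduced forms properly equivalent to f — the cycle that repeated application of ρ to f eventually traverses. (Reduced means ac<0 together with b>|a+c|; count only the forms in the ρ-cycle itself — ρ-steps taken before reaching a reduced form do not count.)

D = 61, ⌊√D⌋ = 7
descent: ρ → (5,1,-3)
descent: ρ → (-3,5,3)  [lands on river]
river: ρ → (3,7,-1)
river: ρ → (-1,7,3)
river: ρ → (3,5,-3)
river: ρ → (-3,7,1)
river: ρ → (1,7,-3)
ρ-cycle length = 6 (tail of 2 descent steps not counted)

6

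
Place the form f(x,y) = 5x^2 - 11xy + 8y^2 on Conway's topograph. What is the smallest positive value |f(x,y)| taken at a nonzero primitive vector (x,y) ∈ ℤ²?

translate: b→-1 (≡-11 mod 10), so (5,-11,8)→(5,-1,2)
flip: (5,-1,2)→(2,1,5)
reduced (well bottom): (2,1,5) with a≤c, −a<b≤a
well minimum = a = 2

2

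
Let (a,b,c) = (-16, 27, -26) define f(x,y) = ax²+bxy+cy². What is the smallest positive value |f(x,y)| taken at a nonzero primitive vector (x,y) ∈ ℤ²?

translate: b→5 (≡-27 mod 32), so (16,-27,26)→(16,5,15)
flip: (16,5,15)→(15,-5,16)
reduced (well bottom): (15,-5,16) with a≤c, −a<b≤a
well minimum |f| = |-15| = 15 (negative-definite)

15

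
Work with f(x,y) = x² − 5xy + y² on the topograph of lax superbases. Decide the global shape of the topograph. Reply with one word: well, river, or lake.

D = b²−4ac = (-5)² − 4·1·1 = 21
D > 0 non-square ⇒ indefinite ⇒ periodic river

river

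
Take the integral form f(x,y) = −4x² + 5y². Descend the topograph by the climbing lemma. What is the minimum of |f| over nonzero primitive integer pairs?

descent: ρ → (5,0,-4)
descent: ρ → (-4,8,1)  [lands on river]
river: ρ → (1,8,-4)
closes: descent 2, river 2
min |a| on river = 1

1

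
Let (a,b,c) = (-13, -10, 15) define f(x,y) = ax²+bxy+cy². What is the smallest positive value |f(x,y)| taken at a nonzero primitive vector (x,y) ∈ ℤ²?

descent: ρ → (15,10,-13)  [lands on river]
river: ρ → (-13,16,12)
river: ρ → (12,8,-17)
river: ρ → (-17,26,3)
river: ρ → (3,28,-8)
river: ρ → (-8,20,15)
closes: descent 1, river 6
min |a| on river = 3

3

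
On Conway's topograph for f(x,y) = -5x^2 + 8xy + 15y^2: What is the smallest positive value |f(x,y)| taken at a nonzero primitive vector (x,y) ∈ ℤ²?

descent: ρ → (15,-8,-5)
descent: ρ → (-5,18,2)  [lands on river]
river: ρ → (2,18,-5)
river: ρ → (-5,12,11)
river: ρ → (11,10,-6)
river: ρ → (-6,14,7)
river: ρ → (7,14,-6)
river: ρ → (-6,10,11)
river: ρ → (11,12,-5)
closes: descent 2, river 8
min |a| on river = 2

2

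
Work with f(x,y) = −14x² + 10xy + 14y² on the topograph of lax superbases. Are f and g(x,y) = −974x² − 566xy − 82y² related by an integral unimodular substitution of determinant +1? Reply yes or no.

D₁ = 884, D₂ = 884
river cycle of f (length 4): (14, 18, -10), (-10, 22, 10), (10, 18, -14), (-14, 10, 14)
river cycle of g (length 4): (-14, 10, 14), (14, 18, -10), (-10, 22, 10), (10, 18, -14)
cycles coincide ⇒ equivalent

yes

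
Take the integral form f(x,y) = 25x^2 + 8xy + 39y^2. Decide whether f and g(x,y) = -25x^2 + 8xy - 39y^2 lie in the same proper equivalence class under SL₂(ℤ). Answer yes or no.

D₁ = -3836, D₂ = -3836
f: reduced (well bottom): (25,8,39) with a≤c, −a<b≤a
g is negative-definite; reduce −g:
−g: reduced (well bottom): (25,-8,39) with a≤c, −a<b≤a
flip sign back: reduced form of g is (-25,8,-39)
reduced forms (25, 8, 39) vs (-25, 8, -39) ⇒ inequivalent

no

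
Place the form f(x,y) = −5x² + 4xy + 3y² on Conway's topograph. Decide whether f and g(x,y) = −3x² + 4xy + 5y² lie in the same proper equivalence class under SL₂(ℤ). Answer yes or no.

D₁ = 76, D₂ = 76
river cycle of f (length 6): (3, 8, -1), (-1, 8, 3), (3, 4, -5), (-5, 6, 2), (2, 6, -5), (-5, 4, 3)
river cycle of g (length 6): (5, 6, -2), (-2, 6, 5), (5, 4, -3), (-3, 8, 1), (1, 8, -3), (-3, 4, 5)
cycles differ ⇒ inequivalent

no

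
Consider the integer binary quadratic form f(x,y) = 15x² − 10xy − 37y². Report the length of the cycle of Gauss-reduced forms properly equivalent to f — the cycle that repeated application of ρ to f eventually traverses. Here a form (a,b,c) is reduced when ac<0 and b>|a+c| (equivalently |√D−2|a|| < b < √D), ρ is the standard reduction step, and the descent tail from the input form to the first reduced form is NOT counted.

D = 2320, ⌊√D⌋ = 48
descent: ρ → (-37,10,15)
descent: ρ → (15,20,-32)  [lands on river]
river: ρ → (-32,44,3)
river: ρ → (3,46,-17)
river: ρ → (-17,22,27)
river: ρ → (27,32,-12)
river: ρ → (-12,40,15)
ρ-cycle length = 6 (tail of 2 descent steps not counted)

6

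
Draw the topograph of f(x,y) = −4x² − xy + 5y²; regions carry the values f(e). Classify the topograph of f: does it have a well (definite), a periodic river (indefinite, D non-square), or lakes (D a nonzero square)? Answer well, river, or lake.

D = b²−4ac = (-1)² − 4·(-4)·5 = 81
D = 9² is a perfect square ⇒ form factors over ℤ ⇒ lakes

lake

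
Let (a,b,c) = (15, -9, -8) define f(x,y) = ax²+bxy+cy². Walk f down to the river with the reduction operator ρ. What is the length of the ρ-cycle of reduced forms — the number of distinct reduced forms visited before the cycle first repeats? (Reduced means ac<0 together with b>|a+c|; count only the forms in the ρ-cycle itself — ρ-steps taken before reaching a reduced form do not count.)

D = 561, ⌊√D⌋ = 23
descent: ρ → (-8,9,15)  [lands on river]
river: ρ → (15,21,-2)
river: ρ → (-2,23,4)
river: ρ → (4,17,-17)
river: ρ → (-17,17,4)
river: ρ → (4,23,-2)
river: ρ → (-2,21,15)
river: ρ → (15,9,-8)
river: ρ → (-8,23,1)
river: ρ → (1,23,-8)
ρ-cycle length = 10 (tail of 1 descent step not counted)

10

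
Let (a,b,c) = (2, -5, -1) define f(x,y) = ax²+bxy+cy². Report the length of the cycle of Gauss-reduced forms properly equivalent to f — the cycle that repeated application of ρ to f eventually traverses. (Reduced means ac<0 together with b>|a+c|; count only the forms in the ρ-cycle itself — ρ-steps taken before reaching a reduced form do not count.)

D = 33, ⌊√D⌋ = 5
descent: ρ → (-1,5,2)  [lands on river]
river: ρ → (2,3,-3)
river: ρ → (-3,3,2)
river: ρ → (2,5,-1)
ρ-cycle length = 4 (tail of 1 descent step not counted)

4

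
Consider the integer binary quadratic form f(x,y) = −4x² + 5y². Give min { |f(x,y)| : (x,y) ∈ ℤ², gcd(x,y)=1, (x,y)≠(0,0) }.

descent: ρ → (5,0,-4)
descent: ρ → (-4,8,1)  [lands on river]
river: ρ → (1,8,-4)
closes: descent 2, river 2
min |a| on river = 1

1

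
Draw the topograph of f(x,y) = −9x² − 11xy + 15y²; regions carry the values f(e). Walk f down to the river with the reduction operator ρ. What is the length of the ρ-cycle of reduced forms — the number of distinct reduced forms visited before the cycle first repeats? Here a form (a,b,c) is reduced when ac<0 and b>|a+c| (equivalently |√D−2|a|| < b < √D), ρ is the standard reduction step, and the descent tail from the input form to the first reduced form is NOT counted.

D = 661, ⌊√D⌋ = 25
descent: ρ → (15,11,-9)  [lands on river]
river: ρ → (-9,25,1)
river: ρ → (1,25,-9)
river: ρ → (-9,11,15)
river: ρ → (15,19,-5)
river: ρ → (-5,21,11)
river: ρ → (11,23,-3)
river: ρ → (-3,25,3)
river: ρ → (3,23,-11)
river: ρ → (-11,21,5)
river: ρ → (5,19,-15)
river: ρ → (-15,11,9)
river: ρ → (9,25,-1)
river: ρ → (-1,25,9)
river: ρ → (9,11,-15)
river: ρ → (-15,19,5)
river: ρ → (5,21,-11)
river: ρ → (-11,23,3)
river: ρ → (3,25,-3)
river: ρ → (-3,23,11)
river: ρ → (11,21,-5)
river: ρ → (-5,19,15)
ρ-cycle length = 22 (tail of 1 descent step not counted)

22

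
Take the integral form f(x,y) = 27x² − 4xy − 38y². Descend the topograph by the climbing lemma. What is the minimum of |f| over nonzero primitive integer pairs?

descent: ρ → (-38,4,27)
descent: ρ → (27,50,-15)  [lands on river]
river: ρ → (-15,40,42)
river: ρ → (42,44,-13)
river: ρ → (-13,60,10)
river: ρ → (10,60,-13)
river: ρ → (-13,44,42)
river: ρ → (42,40,-15)
river: ρ → (-15,50,27)
river: ρ → (27,58,-7)
river: ρ → (-7,54,43)
river: ρ → (43,32,-18)
river: ρ → (-18,40,35)
river: ρ → (35,30,-23)
river: ρ → (-23,62,3)
river: ρ → (3,64,-2)
river: ρ → (-2,64,3)
river: ρ → (3,62,-23)
river: ρ → (-23,30,35)
river: ρ → (35,40,-18)
river: ρ → (-18,32,43)
river: ρ → (43,54,-7)
river: ρ → (-7,58,27)
closes: descent 2, river 22
min |a| on river = 2

2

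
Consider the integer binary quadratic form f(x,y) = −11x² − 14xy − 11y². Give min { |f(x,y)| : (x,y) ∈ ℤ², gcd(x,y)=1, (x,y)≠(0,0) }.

translate: b→-8 (≡14 mod 22), so (11,14,11)→(11,-8,8)
flip: (11,-8,8)→(8,8,11)
reduced (well bottom): (8,8,11) with a≤c, −a<b≤a
well minimum |f| = |-8| = 8 (negative-definite)

8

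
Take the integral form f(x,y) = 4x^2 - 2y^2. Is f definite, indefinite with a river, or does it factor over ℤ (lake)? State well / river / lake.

D = b²−4ac = 0² − 4·4·(-2) = 32
D > 0 non-square ⇒ indefinite ⇒ periodic river

river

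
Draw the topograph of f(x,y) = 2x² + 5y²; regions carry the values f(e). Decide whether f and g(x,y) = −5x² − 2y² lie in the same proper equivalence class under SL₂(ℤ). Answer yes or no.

D₁ = -40, D₂ = -40
f: reduced (well bottom): (2,0,5) with a≤c, −a<b≤a
g is negative-definite; reduce −g:
−g: flip: (5,0,2)→(2,0,5)
−g: reduced (well bottom): (2,0,5) with a≤c, −a<b≤a
flip sign back: reduced form of g is (-2,0,-5)
reduced forms (2, 0, 5) vs (-2, 0, -5) ⇒ inequivalent

no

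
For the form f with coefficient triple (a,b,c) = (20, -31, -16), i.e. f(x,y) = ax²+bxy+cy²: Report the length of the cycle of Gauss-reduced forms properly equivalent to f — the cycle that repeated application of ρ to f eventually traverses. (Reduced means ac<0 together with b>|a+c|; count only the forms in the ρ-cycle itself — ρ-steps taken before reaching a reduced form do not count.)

D = 2241, ⌊√D⌋ = 47
descent: ρ → (-16,31,20)  [lands on river]
river: ρ → (20,9,-27)
river: ρ → (-27,45,2)
river: ρ → (2,47,-4)
river: ρ → (-4,41,35)
river: ρ → (35,29,-10)
river: ρ → (-10,31,32)
river: ρ → (32,33,-9)
river: ρ → (-9,39,20)
river: ρ → (20,41,-7)
river: ρ → (-7,43,14)
river: ρ → (14,41,-10)
river: ρ → (-10,39,18)
river: ρ → (18,33,-16)
ρ-cycle length = 14 (tail of 1 descent step not counted)

14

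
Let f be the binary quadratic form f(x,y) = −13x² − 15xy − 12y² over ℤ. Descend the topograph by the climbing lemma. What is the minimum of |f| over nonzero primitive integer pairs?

translate: b→-11 (≡15 mod 26), so (13,15,12)→(13,-11,10)
flip: (13,-11,10)→(10,11,13)
translate: b→-9 (≡11 mod 20), so (10,11,13)→(10,-9,12)
reduced (well bottom): (10,-9,12) with a≤c, −a<b≤a
well minimum |f| = |-10| = 10 (negative-definite)

10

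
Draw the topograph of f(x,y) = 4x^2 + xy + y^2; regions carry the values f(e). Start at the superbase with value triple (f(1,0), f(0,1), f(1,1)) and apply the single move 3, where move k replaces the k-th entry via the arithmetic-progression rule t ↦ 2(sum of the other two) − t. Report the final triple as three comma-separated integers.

start (4,1,6) = (f(1,0),f(0,1),f(1,1))
replace slot 3: 2·(4+1) − 6 = 4 → (4,1,4)

4,1,4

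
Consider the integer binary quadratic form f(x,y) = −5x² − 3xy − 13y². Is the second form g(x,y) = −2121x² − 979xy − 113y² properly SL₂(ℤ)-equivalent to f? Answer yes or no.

D₁ = -251, D₂ = -251
f is negative-definite; reduce −f:
−f: reduced (well bottom): (5,3,13) with a≤c, −a<b≤a
flip sign back: reduced form of f is (-5,-3,-13)
g is negative-definite; reduce −g:
−g: flip: (2121,979,113)→(113,-979,2121)
−g: translate: b→-75 (≡-979 mod 226), so (113,-979,2121)→(113,-75,13)
−g: flip: (113,-75,13)→(13,75,113)
−g: translate: b→-3 (≡75 mod 26), so (13,75,113)→(13,-3,5)
−g: flip: (13,-3,5)→(5,3,13)
−g: reduced (well bottom): (5,3,13) with a≤c, −a<b≤a
flip sign back: reduced form of g is (-5,-3,-13)
reduced forms (-5, -3, -13) vs (-5, -3, -13) ⇒ equivalent

yes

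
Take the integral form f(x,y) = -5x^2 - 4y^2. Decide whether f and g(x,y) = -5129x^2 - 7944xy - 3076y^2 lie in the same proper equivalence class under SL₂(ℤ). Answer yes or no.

D₁ = -80, D₂ = -80
f is negative-definite; reduce −f:
−f: flip: (5,0,4)→(4,0,5)
−f: reduced (well bottom): (4,0,5) with a≤c, −a<b≤a
flip sign back: reduced form of f is (-4,0,-5)
g is negative-definite; reduce −g:
−g: translate: b→-2314 (≡7944 mod 10258), so (5129,7944,3076)→(5129,-2314,261)
−g: flip: (5129,-2314,261)→(261,2314,5129)
−g: translate: b→226 (≡2314 mod 522), so (261,2314,5129)→(261,226,49)
−g: flip: (261,226,49)→(49,-226,261)
−g: translate: b→-30 (≡-226 mod 98), so (49,-226,261)→(49,-30,5)
−g: flip: (49,-30,5)→(5,30,49)
−g: translate: b→0 (≡30 mod 10), so (5,30,49)→(5,0,4)
−g: flip: (5,0,4)→(4,0,5)
−g: reduced (well bottom): (4,0,5) with a≤c, −a<b≤a
flip sign back: reduced form of g is (-4,0,-5)
reduced forms (-4, 0, -5) vs (-4, 0, -5) ⇒ equivalent

yes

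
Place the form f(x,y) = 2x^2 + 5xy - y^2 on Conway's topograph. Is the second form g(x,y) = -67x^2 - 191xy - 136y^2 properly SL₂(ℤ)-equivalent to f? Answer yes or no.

D₁ = 33, D₂ = 33
river cycle of f (length 4): (-1, 5, 2), (2, 3, -3), (-3, 3, 2), (2, 5, -1)
river cycle of g (length 4): (-1, 5, 2), (2, 3, -3), (-3, 3, 2), (2, 5, -1)
cycles coincide ⇒ equivalent

yes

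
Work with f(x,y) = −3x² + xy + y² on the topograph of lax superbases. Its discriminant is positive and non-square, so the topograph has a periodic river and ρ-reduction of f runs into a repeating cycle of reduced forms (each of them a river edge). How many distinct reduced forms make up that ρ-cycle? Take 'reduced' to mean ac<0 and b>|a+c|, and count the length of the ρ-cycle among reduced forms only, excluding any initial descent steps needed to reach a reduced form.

D = 13, ⌊√D⌋ = 3
descent: ρ → (1,3,-1)  [lands on river]
river: ρ → (-1,3,1)
ρ-cycle length = 2 (tail of 1 descent step not counted)

2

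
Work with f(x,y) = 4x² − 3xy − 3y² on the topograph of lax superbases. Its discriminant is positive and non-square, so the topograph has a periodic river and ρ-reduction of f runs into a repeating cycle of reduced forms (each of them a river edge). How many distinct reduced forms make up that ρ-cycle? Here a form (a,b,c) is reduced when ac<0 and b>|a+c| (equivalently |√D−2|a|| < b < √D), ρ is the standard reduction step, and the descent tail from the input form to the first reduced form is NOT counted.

D = 57, ⌊√D⌋ = 7
descent: ρ → (-3,3,4)  [lands on river]
river: ρ → (4,5,-2)
river: ρ → (-2,7,1)
river: ρ → (1,7,-2)
river: ρ → (-2,5,4)
river: ρ → (4,3,-3)
ρ-cycle length = 6 (tail of 1 descent step not counted)

6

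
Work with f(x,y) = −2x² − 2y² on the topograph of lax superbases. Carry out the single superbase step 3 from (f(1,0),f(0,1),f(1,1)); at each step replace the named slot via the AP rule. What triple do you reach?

start (-2,-2,-4) = (f(1,0),f(0,1),f(1,1))
replace slot 3: 2·((-2)+(-2)) − (-4) = -4 → (-2,-2,-4)

-2,-2,-4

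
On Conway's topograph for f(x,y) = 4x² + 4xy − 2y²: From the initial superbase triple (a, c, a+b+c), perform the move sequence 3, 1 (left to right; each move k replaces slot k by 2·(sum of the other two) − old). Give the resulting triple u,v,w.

start (4,-2,6) = (f(1,0),f(0,1),f(1,1))
replace slot 3: 2·(4+(-2)) − 6 = -2 → (4,-2,-2)
replace slot 1: 2·((-2)+(-2)) − 4 = -12 → (-12,-2,-2)

-12,-2,-2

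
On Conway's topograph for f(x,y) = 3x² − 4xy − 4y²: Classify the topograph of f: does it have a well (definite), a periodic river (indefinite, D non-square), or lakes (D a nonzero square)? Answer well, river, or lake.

D = b²−4ac = (-4)² − 4·3·(-4) = 64
D = 8² is a perfect square ⇒ form factors over ℤ ⇒ lakes

lake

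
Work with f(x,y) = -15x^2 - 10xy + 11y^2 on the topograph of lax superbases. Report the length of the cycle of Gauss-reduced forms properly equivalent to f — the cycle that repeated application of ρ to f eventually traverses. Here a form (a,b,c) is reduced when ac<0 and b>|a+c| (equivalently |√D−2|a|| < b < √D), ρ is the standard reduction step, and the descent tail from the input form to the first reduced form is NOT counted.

D = 760, ⌊√D⌋ = 27
descent: ρ → (11,10,-15)  [lands on river]
river: ρ → (-15,20,6)
river: ρ → (6,16,-21)
river: ρ → (-21,26,1)
river: ρ → (1,26,-21)
river: ρ → (-21,16,6)
river: ρ → (6,20,-15)
river: ρ → (-15,10,11)
river: ρ → (11,12,-14)
river: ρ → (-14,16,9)
river: ρ → (9,20,-10)
river: ρ → (-10,20,9)
river: ρ → (9,16,-14)
river: ρ → (-14,12,11)
ρ-cycle length = 14 (tail of 1 descent step not counted)

14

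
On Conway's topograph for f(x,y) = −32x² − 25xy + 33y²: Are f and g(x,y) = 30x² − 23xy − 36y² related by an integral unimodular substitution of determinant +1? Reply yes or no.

D₁ = 4849, D₂ = 4849
river cycle of f (length 54): (33, 25, -32), (-32, 39, 26), (26, 65, -6), (-6, 67, 15), (15, 53, -34), (-34, 15, 34), (34, 53, -15), (-15, 67, 6), (6, 65, -26), (-26, 39, 32), … (44 more)
river cycle of g (length 56): (-36, 23, 30), (30, 37, -29), (-29, 21, 38), (38, 55, -12), (-12, 65, 13), (13, 65, -12), (-12, 55, 38), (38, 21, -29), (-29, 37, 30), (30, 23, -36), … (46 more)
cycles differ ⇒ inequivalent

no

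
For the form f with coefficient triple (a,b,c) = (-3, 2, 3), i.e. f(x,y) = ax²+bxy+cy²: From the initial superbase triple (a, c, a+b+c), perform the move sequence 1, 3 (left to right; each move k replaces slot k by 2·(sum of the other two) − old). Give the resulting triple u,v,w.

start (-3,3,2) = (f(1,0),f(0,1),f(1,1))
replace slot 1: 2·(3+2) − (-3) = 13 → (13,3,2)
replace slot 3: 2·(13+3) − 2 = 30 → (13,3,30)

13,3,30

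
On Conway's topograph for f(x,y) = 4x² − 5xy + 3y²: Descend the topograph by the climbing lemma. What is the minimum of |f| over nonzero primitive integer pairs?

translate: b→3 (≡-5 mod 8), so (4,-5,3)→(4,3,2)
flip: (4,3,2)→(2,-3,4)
translate: b→1 (≡-3 mod 4), so (2,-3,4)→(2,1,3)
reduced (well bottom): (2,1,3) with a≤c, −a<b≤a
well minimum = a = 2

2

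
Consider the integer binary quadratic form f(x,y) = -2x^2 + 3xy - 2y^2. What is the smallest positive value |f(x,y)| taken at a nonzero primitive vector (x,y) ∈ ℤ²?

translate: b→1 (≡-3 mod 4), so (2,-3,2)→(2,1,1)
flip: (2,1,1)→(1,-1,2)
translate: b→1 (≡-1 mod 2), so (1,-1,2)→(1,1,2)
reduced (well bottom): (1,1,2) with a≤c, −a<b≤a
well minimum |f| = |-1| = 1 (negative-definite)

1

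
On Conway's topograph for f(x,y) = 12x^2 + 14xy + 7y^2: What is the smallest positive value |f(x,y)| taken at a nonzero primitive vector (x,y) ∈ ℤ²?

translate: b→-10 (≡14 mod 24), so (12,14,7)→(12,-10,5)
flip: (12,-10,5)→(5,10,12)
translate: b→0 (≡10 mod 10), so (5,10,12)→(5,0,7)
reduced (well bottom): (5,0,7) with a≤c, −a<b≤a
well minimum = a = 5

5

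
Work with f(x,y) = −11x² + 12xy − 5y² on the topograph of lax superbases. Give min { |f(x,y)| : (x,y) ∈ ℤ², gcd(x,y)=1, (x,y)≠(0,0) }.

translate: b→10 (≡-12 mod 22), so (11,-12,5)→(11,10,4)
flip: (11,10,4)→(4,-10,11)
translate: b→-2 (≡-10 mod 8), so (4,-10,11)→(4,-2,5)
reduced (well bottom): (4,-2,5) with a≤c, −a<b≤a
well minimum |f| = |-4| = 4 (negative-definite)

4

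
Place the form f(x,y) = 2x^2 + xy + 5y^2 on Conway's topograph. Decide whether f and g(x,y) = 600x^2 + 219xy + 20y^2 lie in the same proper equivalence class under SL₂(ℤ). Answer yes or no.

D₁ = -39, D₂ = -39
f: reduced (well bottom): (2,1,5) with a≤c, −a<b≤a
g: flip: (600,219,20)→(20,-219,600)
g: translate: b→-19 (≡-219 mod 40), so (20,-219,600)→(20,-19,5)
g: flip: (20,-19,5)→(5,19,20)
g: translate: b→-1 (≡19 mod 10), so (5,19,20)→(5,-1,2)
g: flip: (5,-1,2)→(2,1,5)
g: reduced (well bottom): (2,1,5) with a≤c, −a<b≤a
reduced forms (2, 1, 5) vs (2, 1, 5) ⇒ equivalent

yes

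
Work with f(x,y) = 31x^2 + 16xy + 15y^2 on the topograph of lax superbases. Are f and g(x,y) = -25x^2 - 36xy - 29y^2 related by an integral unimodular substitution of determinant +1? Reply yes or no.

D₁ = -1604, D₂ = -1604
f: flip: (31,16,15)→(15,-16,31)
f: translate: b→14 (≡-16 mod 30), so (15,-16,31)→(15,14,30)
f: reduced (well bottom): (15,14,30) with a≤c, −a<b≤a
g is negative-definite; reduce −g:
−g: translate: b→-14 (≡36 mod 50), so (25,36,29)→(25,-14,18)
−g: flip: (25,-14,18)→(18,14,25)
−g: reduced (well bottom): (18,14,25) with a≤c, −a<b≤a
flip sign back: reduced form of g is (-18,-14,-25)
reduced forms (15, 14, 30) vs (-18, -14, -25) ⇒ inequivalent

no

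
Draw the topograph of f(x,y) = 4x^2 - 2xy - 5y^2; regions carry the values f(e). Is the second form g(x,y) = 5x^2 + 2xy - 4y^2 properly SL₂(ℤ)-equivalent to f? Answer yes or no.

D₁ = 84, D₂ = 84
river cycle of f (length 6): (-5, 2, 4), (4, 6, -3), (-3, 6, 4), (4, 2, -5), (-5, 8, 1), (1, 8, -5)
river cycle of g (length 6): (-4, 6, 3), (3, 6, -4), (-4, 2, 5), (5, 8, -1), (-1, 8, 5), (5, 2, -4)
cycles differ ⇒ inequivalent

no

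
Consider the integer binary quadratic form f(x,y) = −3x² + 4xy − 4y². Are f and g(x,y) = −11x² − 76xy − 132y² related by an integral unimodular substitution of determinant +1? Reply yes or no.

D₁ = -32, D₂ = -32
f is negative-definite; reduce −f:
−f: translate: b→2 (≡-4 mod 6), so (3,-4,4)→(3,2,3)
−f: reduced (well bottom): (3,2,3) with a≤c, −a<b≤a
flip sign back: reduced form of f is (-3,-2,-3)
g is negative-definite; reduce −g:
−g: translate: b→10 (≡76 mod 22), so (11,76,132)→(11,10,3)
−g: flip: (11,10,3)→(3,-10,11)
−g: translate: b→2 (≡-10 mod 6), so (3,-10,11)→(3,2,3)
−g: reduced (well bottom): (3,2,3) with a≤c, −a<b≤a
flip sign back: reduced form of g is (-3,-2,-3)
reduced forms (-3, -2, -3) vs (-3, -2, -3) ⇒ equivalent

yes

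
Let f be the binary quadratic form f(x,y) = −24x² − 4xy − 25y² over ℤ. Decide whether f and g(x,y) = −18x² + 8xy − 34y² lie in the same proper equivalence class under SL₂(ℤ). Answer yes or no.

D₁ = -2384, D₂ = -2384
f is negative-definite; reduce −f:
−f: reduced (well bottom): (24,4,25) with a≤c, −a<b≤a
flip sign back: reduced form of f is (-24,-4,-25)
g is negative-definite; reduce −g:
−g: reduced (well bottom): (18,-8,34) with a≤c, −a<b≤a
flip sign back: reduced form of g is (-18,8,-34)
reduced forms (-24, -4, -25) vs (-18, 8, -34) ⇒ inequivalent

no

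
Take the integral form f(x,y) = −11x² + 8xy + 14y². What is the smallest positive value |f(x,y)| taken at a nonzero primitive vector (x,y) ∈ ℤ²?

river: ρ → (14,20,-5)
river: ρ → (-5,20,14)
river: ρ → (14,8,-11)
river: ρ → (-11,14,11)
river: ρ → (11,8,-14)
river: ρ → (-14,20,5)
river: ρ → (5,20,-14)
river: ρ → (-14,8,11)
river: ρ → (11,14,-11)
river: ρ → (-11,8,14)
closes: descent 0, river 10
min |a| on river = 5

5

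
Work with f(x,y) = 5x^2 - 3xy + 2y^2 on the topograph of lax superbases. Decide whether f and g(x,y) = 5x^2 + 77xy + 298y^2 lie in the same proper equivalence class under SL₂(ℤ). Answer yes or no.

D₁ = -31, D₂ = -31
f: flip: (5,-3,2)→(2,3,5)
f: translate: b→-1 (≡3 mod 4), so (2,3,5)→(2,-1,4)
f: reduced (well bottom): (2,-1,4) with a≤c, −a<b≤a
g: translate: b→-3 (≡77 mod 10), so (5,77,298)→(5,-3,2)
g: flip: (5,-3,2)→(2,3,5)
g: translate: b→-1 (≡3 mod 4), so (2,3,5)→(2,-1,4)
g: reduced (well bottom): (2,-1,4) with a≤c, −a<b≤a
reduced forms (2, -1, 4) vs (2, -1, 4) ⇒ equivalent

yes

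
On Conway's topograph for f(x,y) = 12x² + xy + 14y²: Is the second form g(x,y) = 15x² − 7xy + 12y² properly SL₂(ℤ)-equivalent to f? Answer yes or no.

D₁ = -671, D₂ = -671
f: reduced (well bottom): (12,1,14) with a≤c, −a<b≤a
g: flip: (15,-7,12)→(12,7,15)
g: reduced (well bottom): (12,7,15) with a≤c, −a<b≤a
reduced forms (12, 1, 14) vs (12, 7, 15) ⇒ inequivalent

no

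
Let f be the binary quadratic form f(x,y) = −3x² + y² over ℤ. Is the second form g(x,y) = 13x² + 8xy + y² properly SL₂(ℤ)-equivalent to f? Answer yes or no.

D₁ = 12, D₂ = 12
river cycle of f (length 2): (1, 2, -2), (-2, 2, 1)
river cycle of g (length 2): (1, 2, -2), (-2, 2, 1)
cycles coincide ⇒ equivalent

yes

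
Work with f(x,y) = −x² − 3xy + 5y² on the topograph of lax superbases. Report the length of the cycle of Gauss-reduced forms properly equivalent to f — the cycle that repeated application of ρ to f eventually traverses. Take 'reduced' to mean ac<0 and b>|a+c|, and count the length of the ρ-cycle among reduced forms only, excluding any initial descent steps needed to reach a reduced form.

D = 29, ⌊√D⌋ = 5
descent: ρ → (5,3,-1)
descent: ρ → (-1,5,1)  [lands on river]
river: ρ → (1,5,-1)
ρ-cycle length = 2 (tail of 2 descent steps not counted)

2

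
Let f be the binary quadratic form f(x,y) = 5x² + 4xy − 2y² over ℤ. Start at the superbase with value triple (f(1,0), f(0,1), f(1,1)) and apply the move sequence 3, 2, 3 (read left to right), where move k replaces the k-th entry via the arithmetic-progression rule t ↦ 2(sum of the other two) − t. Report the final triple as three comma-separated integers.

start (5,-2,7) = (f(1,0),f(0,1),f(1,1))
replace slot 3: 2·(5+(-2)) − 7 = -1 → (5,-2,-1)
replace slot 2: 2·(5+(-1)) − (-2) = 10 → (5,10,-1)
replace slot 3: 2·(5+10) − (-1) = 31 → (5,10,31)

5,10,31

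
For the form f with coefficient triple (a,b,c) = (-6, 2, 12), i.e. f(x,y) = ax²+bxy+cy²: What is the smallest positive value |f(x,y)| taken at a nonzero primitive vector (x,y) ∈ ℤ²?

descent: ρ → (12,-2,-6)
descent: ρ → (-6,14,4)  [lands on river]
river: ρ → (4,10,-12)
river: ρ → (-12,14,2)
river: ρ → (2,14,-12)
river: ρ → (-12,10,4)
river: ρ → (4,14,-6)
river: ρ → (-6,10,8)
river: ρ → (8,6,-8)
river: ρ → (-8,10,6)
river: ρ → (6,14,-4)
river: ρ → (-4,10,12)
river: ρ → (12,14,-2)
river: ρ → (-2,14,12)
river: ρ → (12,10,-4)
river: ρ → (-4,14,6)
river: ρ → (6,10,-8)
river: ρ → (-8,6,8)
river: ρ → (8,10,-6)
closes: descent 2, river 18
min |a| on river = 2

2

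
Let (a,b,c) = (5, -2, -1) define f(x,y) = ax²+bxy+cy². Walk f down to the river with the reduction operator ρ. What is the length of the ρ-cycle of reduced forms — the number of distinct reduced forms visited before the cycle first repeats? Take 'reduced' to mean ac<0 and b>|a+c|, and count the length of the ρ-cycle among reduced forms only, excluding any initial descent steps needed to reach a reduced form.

D = 24, ⌊√D⌋ = 4
descent: ρ → (-1,4,2)  [lands on river]
river: ρ → (2,4,-1)
ρ-cycle length = 2 (tail of 1 descent step not counted)

2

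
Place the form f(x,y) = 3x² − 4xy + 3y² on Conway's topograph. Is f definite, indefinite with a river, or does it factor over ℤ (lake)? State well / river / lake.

D = b²−4ac = (-4)² − 4·3·3 = -20
D < 0 ⇒ definite ⇒ every region one sign ⇒ single well

well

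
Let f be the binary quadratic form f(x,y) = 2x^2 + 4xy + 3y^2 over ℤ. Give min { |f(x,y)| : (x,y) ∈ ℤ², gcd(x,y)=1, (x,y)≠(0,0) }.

translate: b→0 (≡4 mod 4), so (2,4,3)→(2,0,1)
flip: (2,0,1)→(1,0,2)
reduced (well bottom): (1,0,2) with a≤c, −a<b≤a
well minimum = a = 1

1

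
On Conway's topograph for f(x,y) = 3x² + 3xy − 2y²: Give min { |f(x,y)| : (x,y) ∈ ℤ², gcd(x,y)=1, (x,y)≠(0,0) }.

river: ρ → (-2,5,1)
river: ρ → (1,5,-2)
river: ρ → (-2,3,3)
river: ρ → (3,3,-2)
closes: descent 0, river 4
min |a| on river = 1

1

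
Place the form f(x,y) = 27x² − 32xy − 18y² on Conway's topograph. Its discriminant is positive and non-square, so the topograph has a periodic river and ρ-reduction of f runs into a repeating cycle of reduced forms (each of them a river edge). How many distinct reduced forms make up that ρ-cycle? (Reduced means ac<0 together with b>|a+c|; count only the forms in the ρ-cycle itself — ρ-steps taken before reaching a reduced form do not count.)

D = 2968, ⌊√D⌋ = 54
descent: ρ → (-18,32,27)  [lands on river]
river: ρ → (27,22,-23)
river: ρ → (-23,24,26)
river: ρ → (26,28,-21)
river: ρ → (-21,14,33)
river: ρ → (33,52,-2)
river: ρ → (-2,52,33)
river: ρ → (33,14,-21)
river: ρ → (-21,28,26)
river: ρ → (26,24,-23)
river: ρ → (-23,22,27)
river: ρ → (27,32,-18)
river: ρ → (-18,40,19)
river: ρ → (19,36,-22)
river: ρ → (-22,52,3)
river: ρ → (3,50,-39)
river: ρ → (-39,28,14)
river: ρ → (14,28,-39)
river: ρ → (-39,50,3)
river: ρ → (3,52,-22)
river: ρ → (-22,36,19)
river: ρ → (19,40,-18)
ρ-cycle length = 22 (tail of 1 descent step not counted)

22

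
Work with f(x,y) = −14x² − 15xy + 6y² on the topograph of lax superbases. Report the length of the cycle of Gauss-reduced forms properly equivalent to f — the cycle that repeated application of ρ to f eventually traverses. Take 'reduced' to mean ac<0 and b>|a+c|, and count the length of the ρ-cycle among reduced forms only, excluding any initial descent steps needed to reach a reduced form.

D = 561, ⌊√D⌋ = 23
descent: ρ → (6,15,-14)  [lands on river]
river: ρ → (-14,13,7)
river: ρ → (7,15,-12)
river: ρ → (-12,9,10)
river: ρ → (10,11,-11)
river: ρ → (-11,11,10)
river: ρ → (10,9,-12)
river: ρ → (-12,15,7)
river: ρ → (7,13,-14)
river: ρ → (-14,15,6)
river: ρ → (6,21,-5)
river: ρ → (-5,19,10)
river: ρ → (10,21,-3)
river: ρ → (-3,21,10)
river: ρ → (10,19,-5)
river: ρ → (-5,21,6)
ρ-cycle length = 16 (tail of 1 descent step not counted)

16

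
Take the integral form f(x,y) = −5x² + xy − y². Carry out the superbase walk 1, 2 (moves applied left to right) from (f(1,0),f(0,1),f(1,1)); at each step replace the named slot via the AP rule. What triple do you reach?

start (-5,-1,-5) = (f(1,0),f(0,1),f(1,1))
replace slot 1: 2·((-1)+(-5)) − (-5) = -7 → (-7,-1,-5)
replace slot 2: 2·((-7)+(-5)) − (-1) = -23 → (-7,-23,-5)

-7,-23,-5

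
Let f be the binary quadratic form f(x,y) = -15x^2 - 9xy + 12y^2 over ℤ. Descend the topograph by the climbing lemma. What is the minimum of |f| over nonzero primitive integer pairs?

descent: ρ → (12,9,-15)  [lands on river]
river: ρ → (-15,21,6)
river: ρ → (6,27,-3)
river: ρ → (-3,27,6)
river: ρ → (6,21,-15)
river: ρ → (-15,9,12)
river: ρ → (12,15,-12)
river: ρ → (-12,9,15)
river: ρ → (15,21,-6)
river: ρ → (-6,27,3)
river: ρ → (3,27,-6)
river: ρ → (-6,21,15)
river: ρ → (15,9,-12)
river: ρ → (-12,15,12)
closes: descent 1, river 14
min |a| on river = 3

3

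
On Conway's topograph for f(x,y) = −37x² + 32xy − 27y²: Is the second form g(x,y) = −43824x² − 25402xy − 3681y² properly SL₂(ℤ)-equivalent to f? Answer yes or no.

D₁ = -2972, D₂ = -2972
f is negative-definite; reduce −f:
−f: flip: (37,-32,27)→(27,32,37)
−f: translate: b→-22 (≡32 mod 54), so (27,32,37)→(27,-22,32)
−f: reduced (well bottom): (27,-22,32) with a≤c, −a<b≤a
flip sign back: reduced form of f is (-27,22,-32)
g is negative-definite; reduce −g:
−g: flip: (43824,25402,3681)→(3681,-25402,43824)
−g: translate: b→-3316 (≡-25402 mod 7362), so (3681,-25402,43824)→(3681,-3316,747)
−g: flip: (3681,-3316,747)→(747,3316,3681)
−g: translate: b→328 (≡3316 mod 1494), so (747,3316,3681)→(747,328,37)
−g: flip: (747,328,37)→(37,-328,747)
−g: translate: b→-32 (≡-328 mod 74), so (37,-328,747)→(37,-32,27)
−g: flip: (37,-32,27)→(27,32,37)
−g: translate: b→-22 (≡32 mod 54), so (27,32,37)→(27,-22,32)
−g: reduced (well bottom): (27,-22,32) with a≤c, −a<b≤a
flip sign back: reduced form of g is (-27,22,-32)
reduced forms (-27, 22, -32) vs (-27, 22, -32) ⇒ equivalent

yes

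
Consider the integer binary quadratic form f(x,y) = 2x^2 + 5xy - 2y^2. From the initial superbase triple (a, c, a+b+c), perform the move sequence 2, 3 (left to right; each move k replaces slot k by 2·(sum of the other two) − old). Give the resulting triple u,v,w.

start (2,-2,5) = (f(1,0),f(0,1),f(1,1))
replace slot 2: 2·(2+5) − (-2) = 16 → (2,16,5)
replace slot 3: 2·(2+16) − 5 = 31 → (2,16,31)

2,16,31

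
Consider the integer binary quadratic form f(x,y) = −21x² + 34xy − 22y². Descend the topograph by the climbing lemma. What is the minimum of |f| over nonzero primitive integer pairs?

translate: b→8 (≡-34 mod 42), so (21,-34,22)→(21,8,9)
flip: (21,8,9)→(9,-8,21)
reduced (well bottom): (9,-8,21) with a≤c, −a<b≤a
well minimum |f| = |-9| = 9 (negative-definite)

9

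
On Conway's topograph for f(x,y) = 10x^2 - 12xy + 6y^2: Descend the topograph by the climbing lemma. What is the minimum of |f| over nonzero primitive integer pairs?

translate: b→8 (≡-12 mod 20), so (10,-12,6)→(10,8,4)
flip: (10,8,4)→(4,-8,10)
translate: b→0 (≡-8 mod 8), so (4,-8,10)→(4,0,6)
reduced (well bottom): (4,0,6) with a≤c, −a<b≤a
well minimum = a = 4

4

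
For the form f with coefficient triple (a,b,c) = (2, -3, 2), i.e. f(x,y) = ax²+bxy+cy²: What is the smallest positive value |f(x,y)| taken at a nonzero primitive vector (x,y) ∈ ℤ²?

translate: b→1 (≡-3 mod 4), so (2,-3,2)→(2,1,1)
flip: (2,1,1)→(1,-1,2)
translate: b→1 (≡-1 mod 2), so (1,-1,2)→(1,1,2)
reduced (well bottom): (1,1,2) with a≤c, −a<b≤a
well minimum = a = 1

1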